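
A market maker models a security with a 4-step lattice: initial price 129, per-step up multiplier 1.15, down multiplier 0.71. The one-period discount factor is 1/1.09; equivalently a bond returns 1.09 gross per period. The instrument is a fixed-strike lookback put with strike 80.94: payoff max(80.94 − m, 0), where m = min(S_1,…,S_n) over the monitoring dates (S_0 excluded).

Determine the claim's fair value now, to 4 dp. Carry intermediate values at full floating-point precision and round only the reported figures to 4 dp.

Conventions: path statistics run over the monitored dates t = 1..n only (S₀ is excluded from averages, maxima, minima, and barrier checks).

price = 0.4726

With p* = (R−d)/(u−d) = 0.8636, sum probability × payoff across the paths and divide by R^4.
Enumerate all 2^4 = 16 price paths (U = up ×1.15, D = down ×0.71); each path with k up-moves has probability p*^k·(1−p*)^(4−k).
DDDD: m=32.7811, payoff=48.1589, prob=0.000346
UDDD: m=53.0961, payoff=27.8439, prob=0.002190
DUDD: m=53.0961, payoff=27.8439, prob=0.002190
UUDD: m=86.0007, payoff=0.0000, prob=0.013869
DDUD: m=53.0961, payoff=27.8439, prob=0.002190
UDUD: m=86.0007, payoff=0.0000, prob=0.013869
DUUD: m=86.0007, payoff=0.0000, prob=0.013869
UUUD: m=139.2969, payoff=0.0000, prob=0.087840
DDDU: m=46.1705, payoff=34.7695, prob=0.002190
UDDU: m=74.7832, payoff=6.1568, prob=0.013869
DUDU: m=74.7832, payoff=6.1568, prob=0.013869
UUDU: m=121.1278, payoff=0.0000, prob=0.087840
DDUU: m=65.0289, payoff=15.9111, prob=0.013869
UDUU: m=105.3285, payoff=0.0000, prob=0.087840
DUUU: m=91.5900, payoff=0.0000, prob=0.087840
UUUU: m=148.3500, payoff=0.0000, prob=0.556319
Price = Σ prob·payoff / R^4 = 0.667181 / 1.411582 = 0.4726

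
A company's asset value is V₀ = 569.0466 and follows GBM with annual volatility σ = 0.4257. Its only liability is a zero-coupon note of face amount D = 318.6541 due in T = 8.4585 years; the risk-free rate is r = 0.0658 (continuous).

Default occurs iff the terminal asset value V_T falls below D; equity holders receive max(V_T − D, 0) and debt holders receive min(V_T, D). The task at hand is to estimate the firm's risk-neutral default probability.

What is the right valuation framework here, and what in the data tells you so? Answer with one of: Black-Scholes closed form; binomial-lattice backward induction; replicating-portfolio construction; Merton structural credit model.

Key observation: the asked-for credit quantity lives on the firm's capital structure — asset value, asset volatility, debt face 318.6541 — which is the structural model's domain.

framework: Merton structural credit model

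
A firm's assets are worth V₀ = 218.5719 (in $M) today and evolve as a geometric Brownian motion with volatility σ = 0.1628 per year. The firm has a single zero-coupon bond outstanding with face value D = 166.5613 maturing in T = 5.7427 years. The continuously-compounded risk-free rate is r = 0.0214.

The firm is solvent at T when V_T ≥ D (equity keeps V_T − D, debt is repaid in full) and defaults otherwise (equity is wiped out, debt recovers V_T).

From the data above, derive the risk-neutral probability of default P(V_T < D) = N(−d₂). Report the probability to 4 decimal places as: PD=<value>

Equity is a call on the firm's assets struck at D = 166.5613:
d₁ = [ln(V₀/D) + (r + σ²/2)T] / (σ√T)
   = [ln(218.5719/166.5613) + (0.0214 + 0.5·0.1628²)·5.7427] / (0.1628·√5.7427)
   = [0.271752 + 0.198996] / 0.390133 = 1.206633
d₂ = d₁ − σ√T = 1.206633 − 0.390133 = 0.816500
risk-neutral PD = N(−d₂) = N(-0.816500) = 0.207107

PD=0.2071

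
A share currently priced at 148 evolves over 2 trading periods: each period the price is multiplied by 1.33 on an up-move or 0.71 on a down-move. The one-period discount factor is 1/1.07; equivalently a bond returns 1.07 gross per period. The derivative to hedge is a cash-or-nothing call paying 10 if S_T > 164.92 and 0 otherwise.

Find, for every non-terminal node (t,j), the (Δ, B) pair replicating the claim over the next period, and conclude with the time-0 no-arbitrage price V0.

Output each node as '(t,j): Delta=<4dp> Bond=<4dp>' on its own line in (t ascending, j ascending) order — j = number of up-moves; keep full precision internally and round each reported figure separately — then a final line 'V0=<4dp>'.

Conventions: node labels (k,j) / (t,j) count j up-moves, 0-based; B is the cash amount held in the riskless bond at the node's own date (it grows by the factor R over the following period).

The replicating-portfolio and risk-neutral prices coincide; use p* = (1.07−0.71)/(1.33−0.71) = 0.5806 for the latter.
Expiry values: V(2,0)=0.0000, V(2,1)=0.0000, V(2,2)=10.0000
(1,0): S=105.0800. Δ = (V_up−V_dn)/(S_up−S_dn) = (0.0000−0.0000)/(139.7564−74.6068) = 0.0000. V = [p*·0.0000 + (1−p*)·0.0000]/1.07 = 0.0000. B = V − Δ·S = 0.0000.
(1,1): S=196.8400. Δ = (V_up−V_dn)/(S_up−S_dn) = (10.0000−0.0000)/(261.7972−139.7564) = 0.0819. V = [p*·10.0000 + (1−p*)·0.0000]/1.07 = 5.4266. B = V − Δ·S = -10.7024.
(0,0): S=148.0000. Δ = (V_up−V_dn)/(S_up−S_dn) = (5.4266−0.0000)/(196.8400−105.0800) = 0.0591. V = [p*·5.4266 + (1−p*)·0.0000]/1.07 = 2.9448. B = V − Δ·S = -5.8078.
Check: Δ(0,0)·S0 + B(0,0) = 2.9448 = V0.

(0,0): Delta=0.0591 Bond=-5.8078
(1,0): Delta=0.0000 Bond=0.0000
(1,1): Delta=0.0819 Bond=-10.7024
V0=2.9448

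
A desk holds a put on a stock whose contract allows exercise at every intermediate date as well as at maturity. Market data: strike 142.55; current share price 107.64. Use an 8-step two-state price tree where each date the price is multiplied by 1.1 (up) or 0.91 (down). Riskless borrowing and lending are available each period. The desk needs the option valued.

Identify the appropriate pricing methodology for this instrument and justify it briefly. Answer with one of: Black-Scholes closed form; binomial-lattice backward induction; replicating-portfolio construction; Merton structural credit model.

Key observation: the exercise right at every one of the 8 steps is what matters: each node needs max(142.55 − S, continuation), which only the stepwise tree valuation starting from spot 107.64 delivers.

framework: binomial-lattice backward induction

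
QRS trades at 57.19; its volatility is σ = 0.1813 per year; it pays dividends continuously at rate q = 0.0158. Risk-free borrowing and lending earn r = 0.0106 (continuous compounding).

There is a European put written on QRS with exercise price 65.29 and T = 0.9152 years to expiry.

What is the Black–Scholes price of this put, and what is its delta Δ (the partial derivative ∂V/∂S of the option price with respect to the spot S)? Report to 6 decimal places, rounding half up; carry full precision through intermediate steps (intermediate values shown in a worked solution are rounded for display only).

σ√T = 0.1813·√0.9152 = 0.173443
d₁ = (ln(S/K) + (r−q+σ²/2)T) / (σ√T) = (ln(57.19/65.29) + (0.0106−0.0158+0.1813²/2)·0.9152) / 0.173443 = (-0.132460 + 0.010282) / 0.173443 = -0.704427
d₂ = d₁ − σ√T = -0.704427 − 0.173443 = -0.877870
e^{−rT} = 0.990346
e^{−qT} = 0.985644
N(−d₁) = 0.759417,  N(−d₂) = 0.809993
Put price V = K·e^{−rT}·N(−d₂) − S·e^{−qT}·N(−d₁) = 52.373873 − 42.807535 = 9.566338
Δ = −e^{−qT}·N(−d₁) = -0.748514

price = 9.566338
Δ = -0.748514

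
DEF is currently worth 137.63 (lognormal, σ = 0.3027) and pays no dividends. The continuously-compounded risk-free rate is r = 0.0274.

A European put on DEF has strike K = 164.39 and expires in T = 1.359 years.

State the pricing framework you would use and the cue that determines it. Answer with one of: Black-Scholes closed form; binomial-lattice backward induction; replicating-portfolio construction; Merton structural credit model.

Key observation: with DEF following a GBM at constant σ and r, the European put struck at 164.39 prices in closed form — nothing here needs a stepwise model or a balance sheet.

framework: Black-Scholes closed form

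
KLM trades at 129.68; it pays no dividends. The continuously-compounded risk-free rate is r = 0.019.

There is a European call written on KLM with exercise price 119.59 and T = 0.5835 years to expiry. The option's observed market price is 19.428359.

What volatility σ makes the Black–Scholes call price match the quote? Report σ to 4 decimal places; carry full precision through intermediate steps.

At σ = 0.3435 the Black–Scholes value reproduces the quote:
σ√T = 0.3435·√0.5835 = 0.262390
d₁ = (ln(S/K) + (r+σ²/2)T) / (σ√T) = (ln(129.68/119.59) + (0.019+0.3435²/2)·0.5835) / 0.262390 = (0.081001 + 0.045511) / 0.262390 = 0.482150
d₂ = d₁ − σ√T = 0.482150 − 0.262390 = 0.219760
e^{−rT} = 0.988975
N(d₁) = 0.685150,  N(d₂) = 0.586971
V = S·N(d₁) − K·e^{−rT}·N(d₂) = 88.850306 − 69.421947 = 19.428359 (equal to the quote); since ∂V/∂σ > 0 for all σ, the implied volatility is unique

sigma = 0.3435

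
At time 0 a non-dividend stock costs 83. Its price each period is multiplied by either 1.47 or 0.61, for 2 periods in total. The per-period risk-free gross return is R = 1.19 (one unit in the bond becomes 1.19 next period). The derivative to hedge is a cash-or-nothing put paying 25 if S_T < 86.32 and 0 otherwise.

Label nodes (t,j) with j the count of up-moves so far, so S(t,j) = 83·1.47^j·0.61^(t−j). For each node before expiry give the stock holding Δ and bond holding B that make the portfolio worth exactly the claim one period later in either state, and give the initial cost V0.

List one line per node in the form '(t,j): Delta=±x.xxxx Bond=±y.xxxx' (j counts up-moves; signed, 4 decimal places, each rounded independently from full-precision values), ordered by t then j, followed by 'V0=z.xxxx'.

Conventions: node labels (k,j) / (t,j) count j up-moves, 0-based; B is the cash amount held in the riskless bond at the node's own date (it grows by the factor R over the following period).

(0,0): Delta=-0.1985 Bond=26.0993
(1,0): Delta=0.0000 Bond=21.0084
(1,1): Delta=-0.2383 Bond=35.9097
V0=9.6243

Since d<R<u, set p* = (R−d)/(u−d) = 0.6744; price each node as the discounted p*-expectation of its children.
Terminal payoffs: V(2,0)=25.0000, V(2,1)=25.0000, V(2,2)=0.0000
(1,0): S=50.6300. Δ = (V_up−V_dn)/(S_up−S_dn) = (25.0000−25.0000)/(74.4261−30.8843) = 0.0000. V = [p*·25.0000 + (1−p*)·25.0000]/1.19 = 21.0084. B = V − Δ·S = 21.0084.
(1,1): S=122.0100. Δ = (V_up−V_dn)/(S_up−S_dn) = (0.0000−25.0000)/(179.3547−74.4261) = -0.2383. V = [p*·0.0000 + (1−p*)·25.0000]/1.19 = 6.8399. B = V − Δ·S = 35.9097.
(0,0): S=83.0000. Δ = (V_up−V_dn)/(S_up−S_dn) = (6.8399−21.0084)/(122.0100−50.6300) = -0.1985. V = [p*·6.8399 + (1−p*)·21.0084]/1.19 = 9.6243. B = V − Δ·S = 26.0993.
Check: Δ(0,0)·S0 + B(0,0) = 9.6243 = V0.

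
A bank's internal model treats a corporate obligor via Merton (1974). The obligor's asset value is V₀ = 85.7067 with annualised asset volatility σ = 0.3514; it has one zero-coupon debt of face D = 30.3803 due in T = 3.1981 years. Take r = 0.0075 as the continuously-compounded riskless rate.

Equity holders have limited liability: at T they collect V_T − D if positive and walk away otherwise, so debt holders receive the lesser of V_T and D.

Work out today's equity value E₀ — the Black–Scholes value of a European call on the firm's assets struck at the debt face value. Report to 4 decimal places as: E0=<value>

With assets at 85.7067 and a single debt payment of 30.3803 at 3.1981 years:
d₁ = [ln(V₀/D) + (r + σ²/2)T] / (σ√T)
   = [ln(85.7067/30.3803) + (0.0075 + 0.5·0.3514²)·3.1981] / (0.3514·√3.1981)
   = [1.037137 + 0.221440] / 0.628417 = 2.002773
d₂ = d₁ − σ√T = 2.002773 − 0.628417 = 1.374356
N(d₁) = 0.977399,  N(d₂) = 0.915334,  e^(−rT) = 0.976300
E₀ = V₀·N(d₁) − D·e^(−rT)·N(d₂)
   = 85.7067·0.977399 − 30.3803·0.976300·0.915334 = 56.620586

E0=56.6206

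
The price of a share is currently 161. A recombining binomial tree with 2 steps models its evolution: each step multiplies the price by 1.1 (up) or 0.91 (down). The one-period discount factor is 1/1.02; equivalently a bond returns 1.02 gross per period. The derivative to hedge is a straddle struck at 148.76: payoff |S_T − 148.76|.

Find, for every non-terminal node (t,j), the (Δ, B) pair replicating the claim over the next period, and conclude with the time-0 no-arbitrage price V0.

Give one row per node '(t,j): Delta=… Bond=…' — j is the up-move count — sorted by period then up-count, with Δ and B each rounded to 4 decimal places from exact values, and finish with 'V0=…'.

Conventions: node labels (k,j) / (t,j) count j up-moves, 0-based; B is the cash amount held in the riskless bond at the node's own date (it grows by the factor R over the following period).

The replicating-portfolio and risk-neutral prices coincide; use p* = (1.02−0.91)/(1.1−0.91) = 0.5789 for the latter.
Terminal payoffs: V(2,0)=15.4359, V(2,1)=12.4010, V(2,2)=46.0500
  t=1,j=0: stock 146.5100 → up 161.1610 (V=12.4010), down 133.3241 (V=15.4359). Price 13.4106; hedge Δ=-0.1090, bond B=29.3838.
  t=1,j=1: stock 177.1000 → up 194.8100 (V=46.0500), down 161.1610 (V=12.4010). Price 31.2569; hedge Δ=1.0000, bond B=-145.8431.
  t=0,j=0: stock 161.0000 → up 177.1000 (V=31.2569), down 146.5100 (V=13.4106). Price 23.2771; hedge Δ=0.5834, bond B=-70.6504.
Verification: the root portfolio costs Δ(0,0)·S0 + B(0,0) = 23.2771, matching V0.

(0,0): Delta=0.5834 Bond=-70.6504
(1,0): Delta=-0.1090 Bond=29.3838
(1,1): Delta=1.0000 Bond=-145.8431
V0=23.2771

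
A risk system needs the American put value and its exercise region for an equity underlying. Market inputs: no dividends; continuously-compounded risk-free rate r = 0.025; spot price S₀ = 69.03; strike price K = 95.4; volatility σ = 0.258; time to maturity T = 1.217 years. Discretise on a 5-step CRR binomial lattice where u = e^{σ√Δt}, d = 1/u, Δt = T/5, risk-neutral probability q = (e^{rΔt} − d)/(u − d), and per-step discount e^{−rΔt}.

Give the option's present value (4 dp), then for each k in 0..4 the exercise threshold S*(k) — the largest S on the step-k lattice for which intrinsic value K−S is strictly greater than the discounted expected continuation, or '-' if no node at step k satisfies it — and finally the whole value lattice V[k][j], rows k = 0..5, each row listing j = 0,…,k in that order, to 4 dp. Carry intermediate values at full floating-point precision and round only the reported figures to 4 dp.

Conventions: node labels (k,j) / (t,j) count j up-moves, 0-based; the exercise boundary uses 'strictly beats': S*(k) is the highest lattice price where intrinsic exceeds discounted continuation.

Δt=0.24340, u=1.13574, d=0.88048, q=0.49213, disc=e^(-rΔt)=0.99393
k=5 terminal: V=max(K-S,0) → 58.8708 48.2806 34.6203 16.9998 0.0000 0.0000
k=4: j=0 S=41.4877 intr=53.9123 cont=53.3335 V=53.9123[EX]; j=1 S=53.5154 intr=41.8846 cont=41.3058 V=41.8846[EX]; j=2 S=69.0300 intr=26.3700 cont=25.7913 V=26.3700[EX]; j=3 S=89.0424 intr=6.3576 cont=8.5812 V=8.5812[hold]; j=4 S=114.8566 intr=0.0000 cont=0.0000 V=0.0000[hold]  S*(4)=69.0300
k=3: j=0 S=47.1194 intr=48.2806 cont=47.7019 V=48.2806[EX]; j=1 S=60.7797 intr=34.6203 cont=34.0416 V=34.6203[EX]; j=2 S=78.4002 intr=16.9998 cont=17.5087 V=17.5087[hold]; j=3 S=101.1292 intr=0.0000 cont=4.3317 V=4.3317[hold]  S*(3)=60.7797
k=2: j=0 S=53.5154 intr=41.8846 cont=41.3058 V=41.8846[EX]; j=1 S=69.0300 intr=26.3700 cont=26.0402 V=26.3700[EX]; j=2 S=89.0424 intr=6.3576 cont=10.9570 V=10.9570[hold]  S*(2)=69.0300
k=1: j=0 S=60.7797 intr=34.6203 cont=34.0416 V=34.6203[EX]; j=1 S=78.4002 intr=16.9998 cont=18.6708 V=18.6708[hold]  S*(1)=60.7797
k=0: j=0 S=69.0300 intr=26.3700 cont=26.6086 V=26.6086[hold]  S*(0)=-

price = 26.6086
boundary = - 60.7797 69.0300 60.7797 69.0300
tree:
26.6086
34.6203 18.6708
41.8846 26.3700 10.9570
48.2806 34.6203 17.5087 4.3317
53.9123 41.8846 26.3700 8.5812 0.0000
58.8708 48.2806 34.6203 16.9998 0.0000 0.0000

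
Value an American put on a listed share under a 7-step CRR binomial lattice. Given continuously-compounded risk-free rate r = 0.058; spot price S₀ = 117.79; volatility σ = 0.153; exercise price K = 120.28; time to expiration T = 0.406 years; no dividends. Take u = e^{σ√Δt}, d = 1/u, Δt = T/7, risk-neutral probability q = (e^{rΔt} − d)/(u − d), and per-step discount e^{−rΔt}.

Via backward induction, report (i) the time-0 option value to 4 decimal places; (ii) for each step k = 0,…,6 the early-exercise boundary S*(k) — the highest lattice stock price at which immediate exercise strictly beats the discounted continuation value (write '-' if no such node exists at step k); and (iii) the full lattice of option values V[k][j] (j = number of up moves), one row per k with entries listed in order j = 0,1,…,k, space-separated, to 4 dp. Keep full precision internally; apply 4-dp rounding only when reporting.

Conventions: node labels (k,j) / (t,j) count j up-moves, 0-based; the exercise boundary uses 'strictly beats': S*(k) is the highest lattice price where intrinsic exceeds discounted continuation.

price = 4.8360
boundary = - - 109.4217 105.4631 109.4217 113.5287 109.4217
tree:
4.8360
7.3838 2.6652
10.8583 4.4285 1.1586
14.8169 7.0953 2.1523 0.3074
18.6322 10.8583 3.8890 0.6655 0.0000
22.3094 14.8169 6.7513 1.4406 0.0000 0.0000
25.8537 18.6322 10.8583 3.1187 0.0000 0.0000 0.0000
29.2697 22.3094 14.8169 6.7513 0.0000 0.0000 0.0000 0.0000

Δt=0.05800  u=1.03753  d=0.96382  q=0.53650  discount=0.99664
step 7 (expiry): payoffs max(K−S,0) = 29.2697 22.3094 14.8169 6.7513 0.0000 0.0000 0.0000 0.0000
step 6: (k=6,j=0): S=94.4263, K−S=25.8537, hold=25.4498 ⇒ V=25.8537 exercise | (k=6,j=1): S=101.6478, K−S=18.6322, hold=18.2282 ⇒ V=18.6322 exercise | (k=6,j=2): S=109.4217, K−S=10.8583, hold=10.4544 ⇒ V=10.8583 exercise | (k=6,j=3): S=117.7900, K−S=2.4900, hold=3.1187 ⇒ V=3.1187 continue | (k=6,j=4): S=126.7983, K−S=0.0000, hold=0.0000 ⇒ V=0.0000 continue | (k=6,j=5): S=136.4956, K−S=0.0000, hold=0.0000 ⇒ V=0.0000 continue | (k=6,j=6): S=146.9345, K−S=0.0000, hold=0.0000 ⇒ V=0.0000 continue  boundary S*=109.4217
step 5: (k=5,j=0): S=97.9706, K−S=22.3094, hold=21.9055 ⇒ V=22.3094 exercise | (k=5,j=1): S=105.4631, K−S=14.8169, hold=14.4129 ⇒ V=14.8169 exercise | (k=5,j=2): S=113.5287, K−S=6.7513, hold=6.6835 ⇒ V=6.7513 exercise | (k=5,j=3): S=122.2112, K−S=0.0000, hold=1.4406 ⇒ V=1.4406 continue | (k=5,j=4): S=131.5577, K−S=0.0000, hold=0.0000 ⇒ V=0.0000 continue | (k=5,j=5): S=141.6189, K−S=0.0000, hold=0.0000 ⇒ V=0.0000 continue  boundary S*=113.5287
step 4: (k=4,j=0): S=101.6478, K−S=18.6322, hold=18.2282 ⇒ V=18.6322 exercise | (k=4,j=1): S=109.4217, K−S=10.8583, hold=10.4544 ⇒ V=10.8583 exercise | (k=4,j=2): S=117.7900, K−S=2.4900, hold=3.8890 ⇒ V=3.8890 continue | (k=4,j=3): S=126.7983, K−S=0.0000, hold=0.6655 ⇒ V=0.6655 continue | (k=4,j=4): S=136.4956, K−S=0.0000, hold=0.0000 ⇒ V=0.0000 continue  boundary S*=109.4217
step 3: (k=3,j=0): S=105.4631, K−S=14.8169, hold=14.4129 ⇒ V=14.8169 exercise | (k=3,j=1): S=113.5287, K−S=6.7513, hold=7.0953 ⇒ V=7.0953 continue | (k=3,j=2): S=122.2112, K−S=0.0000, hold=2.1523 ⇒ V=2.1523 continue | (k=3,j=3): S=131.5577, K−S=0.0000, hold=0.3074 ⇒ V=0.3074 continue  boundary S*=105.4631
step 2: (k=2,j=0): S=109.4217, K−S=10.8583, hold=10.6384 ⇒ V=10.8583 exercise | (k=2,j=1): S=117.7900, K−S=2.4900, hold=4.4285 ⇒ V=4.4285 continue | (k=2,j=2): S=126.7983, K−S=0.0000, hold=1.1586 ⇒ V=1.1586 continue  boundary S*=109.4217
step 1: (k=1,j=0): S=113.5287, K−S=6.7513, hold=7.3838 ⇒ V=7.3838 continue | (k=1,j=1): S=122.2112, K−S=0.0000, hold=2.6652 ⇒ V=2.6652 continue  boundary S*=-
step 0: (k=0,j=0): S=117.7900, K−S=2.4900, hold=4.8360 ⇒ V=4.8360 continue  boundary S*=-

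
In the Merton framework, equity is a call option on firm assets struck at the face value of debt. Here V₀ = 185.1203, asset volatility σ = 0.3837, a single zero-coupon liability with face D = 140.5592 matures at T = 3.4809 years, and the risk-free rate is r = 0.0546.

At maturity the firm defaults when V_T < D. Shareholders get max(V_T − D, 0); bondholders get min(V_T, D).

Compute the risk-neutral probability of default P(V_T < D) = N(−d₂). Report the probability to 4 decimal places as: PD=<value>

PD=0.3851

Work the structural quantities from V₀ = 185.1203 against face 140.5592:
d₁ = [ln(V₀/D) + (r + σ²/2)T] / (σ√T)
   = [ln(185.1203/140.5592) + (0.0546 + 0.5·0.3837²)·3.4809] / (0.3837·√3.4809)
   = [0.275377 + 0.446296] / 0.715876 = 1.008099
d₂ = d₁ − σ√T = 1.008099 − 0.715876 = 0.292223
risk-neutral PD = N(−d₂) = N(-0.292223) = 0.385058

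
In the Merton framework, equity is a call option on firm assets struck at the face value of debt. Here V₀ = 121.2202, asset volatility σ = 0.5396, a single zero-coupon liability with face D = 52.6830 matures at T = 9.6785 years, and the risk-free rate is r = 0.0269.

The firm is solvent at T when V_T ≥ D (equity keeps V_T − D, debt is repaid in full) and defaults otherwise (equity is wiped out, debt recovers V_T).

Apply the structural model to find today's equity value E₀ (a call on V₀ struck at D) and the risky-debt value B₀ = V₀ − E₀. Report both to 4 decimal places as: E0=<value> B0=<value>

E0=95.6992 B0=25.5210

Apply the equity-as-call identities (strike 52.6830, horizon 9.6785 years):
d₁ = [ln(V₀/D) + (r + σ²/2)T] / (σ√T)
   = [ln(121.2202/52.6830) + (0.0269 + 0.5·0.5396²)·9.6785] / (0.5396·√9.6785)
   = [0.833316 + 1.669387] / 1.678711 = 1.490848
d₂ = d₁ − σ√T = 1.490848 − 1.678711 = -0.187863
N(d₁) = 0.931999,  N(d₂) = 0.425492,  e^(−rT) = 0.770780
E₀ = V₀·N(d₁) − D·e^(−rT)·N(d₂)
   = 121.2202·0.931999 − 52.6830·0.770780·0.425492 = 95.699176
B₀ = V₀ − E₀ = 121.2202 − 95.699176 = 25.521024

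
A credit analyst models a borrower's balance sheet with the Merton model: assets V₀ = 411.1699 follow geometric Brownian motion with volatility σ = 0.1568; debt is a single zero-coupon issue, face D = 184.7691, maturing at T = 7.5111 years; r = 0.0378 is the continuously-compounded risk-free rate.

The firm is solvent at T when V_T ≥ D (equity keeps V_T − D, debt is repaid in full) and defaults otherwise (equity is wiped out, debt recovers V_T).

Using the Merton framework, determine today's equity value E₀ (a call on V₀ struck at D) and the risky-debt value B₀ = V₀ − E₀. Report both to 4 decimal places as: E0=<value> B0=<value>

E0=272.2593 B0=138.9106

With assets at 411.1699 and a single debt payment of 184.7691 at 7.5111 years:
d₁ = [ln(V₀/D) + (r + σ²/2)T] / (σ√T)
   = [ln(411.1699/184.7691) + (0.0378 + 0.5·0.1568²)·7.5111] / (0.1568·√7.5111)
   = [0.799900 + 0.376254] / 0.429732 = 2.736947
d₂ = d₁ − σ√T = 2.736947 − 0.429732 = 2.307215
N(d₁) = 0.996899,  N(d₂) = 0.989479,  e^(−rT) = 0.752827
E₀ = V₀·N(d₁) − D·e^(−rT)·N(d₂)
   = 411.1699·0.996899 − 184.7691·0.752827·0.989479 = 272.259341
B₀ = V₀ − E₀ = 411.1699 − 272.259341 = 138.910559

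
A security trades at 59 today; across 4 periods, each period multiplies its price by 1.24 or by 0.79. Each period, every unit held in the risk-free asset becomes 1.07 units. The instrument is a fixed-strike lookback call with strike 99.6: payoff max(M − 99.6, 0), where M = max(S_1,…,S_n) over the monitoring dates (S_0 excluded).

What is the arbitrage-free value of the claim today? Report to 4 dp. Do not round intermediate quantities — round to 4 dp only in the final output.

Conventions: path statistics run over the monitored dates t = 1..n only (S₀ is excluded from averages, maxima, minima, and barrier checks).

Set p* = 0.6222 (from d < R < u); the path-dependent value is the discounted p*-expectation over all price paths.
Enumerate all 2^4 = 16 price paths (U = up ×1.24, D = down ×0.79); each path with k up-moves has probability p*^k·(1−p*)^(4−k).
DDDD: M=46.6100, payoff=0.0000, prob=0.020368
UDDD: M=73.1600, payoff=0.0000, prob=0.033547
DUDD: M=57.7964, payoff=0.0000, prob=0.033547
UUDD: M=90.7184, payoff=0.0000, prob=0.055254
DDUD: M=46.6100, payoff=0.0000, prob=0.033547
UDUD: M=73.1600, payoff=0.0000, prob=0.055254
DUUD: M=71.6675, payoff=0.0000, prob=0.055254
UUUD: M=112.4908, payoff=12.8908, prob=0.091007
DDDU: M=46.6100, payoff=0.0000, prob=0.033547
UDDU: M=73.1600, payoff=0.0000, prob=0.055254
DUDU: M=57.7964, payoff=0.0000, prob=0.055254
UUDU: M=90.7184, payoff=0.0000, prob=0.091007
DDUU: M=56.6174, payoff=0.0000, prob=0.055254
UDUU: M=88.8677, payoff=0.0000, prob=0.091007
DUUU: M=88.8677, payoff=0.0000, prob=0.091007
UUUU: M=139.4886, payoff=39.8886, prob=0.149893
Price = Σ prob·payoff / R^4 = 7.152183 / 1.310796 = 5.4564

price = 5.4564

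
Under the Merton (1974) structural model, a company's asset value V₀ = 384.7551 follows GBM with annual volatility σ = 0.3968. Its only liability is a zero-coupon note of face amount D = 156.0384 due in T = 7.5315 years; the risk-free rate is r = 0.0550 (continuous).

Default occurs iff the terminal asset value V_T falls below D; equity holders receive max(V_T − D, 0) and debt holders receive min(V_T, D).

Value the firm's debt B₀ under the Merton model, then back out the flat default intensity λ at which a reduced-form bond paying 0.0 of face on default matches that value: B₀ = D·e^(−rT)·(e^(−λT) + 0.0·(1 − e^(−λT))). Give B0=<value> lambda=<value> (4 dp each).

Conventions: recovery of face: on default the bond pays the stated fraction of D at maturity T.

B0=92.3081 lambda=0.0147

Apply the equity-as-call identities (strike 156.0384, horizon 7.5315 years):
d₁ = [ln(V₀/D) + (r + σ²/2)T] / (σ√T)
   = [ln(384.7551/156.0384) + (0.0550 + 0.5·0.3968²)·7.5315] / (0.3968·√7.5315)
   = [0.902505 + 1.007151] / 1.088961 = 1.753649
d₂ = d₁ − σ√T = 1.753649 − 1.088961 = 0.664688
N(d₁) = 0.960255,  N(d₂) = 0.746875,  e^(−rT) = 0.660847
E₀ = V₀·N(d₁) − D·e^(−rT)·N(d₂)
   = 384.7551·0.960255 − 156.0384·0.660847·0.746875 = 292.446967
B₀ = V₀ − E₀ = 384.7551 − 292.446967 = 92.308133
e^(−λT) = (B₀·e^(rT)/D − 0)/(1 − 0) = (92.3081·1.513209/156.0384 − 0)/1 = 0.89517349
λ = −ln(0.89517349)/7.5315 = 0.014703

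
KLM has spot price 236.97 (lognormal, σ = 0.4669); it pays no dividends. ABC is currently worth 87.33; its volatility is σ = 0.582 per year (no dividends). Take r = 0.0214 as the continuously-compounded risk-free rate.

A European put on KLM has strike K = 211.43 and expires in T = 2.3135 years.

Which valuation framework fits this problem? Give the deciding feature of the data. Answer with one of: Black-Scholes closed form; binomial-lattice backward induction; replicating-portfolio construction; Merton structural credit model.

framework: Black-Scholes closed form

Key observation: with KLM following a GBM at constant σ and r, the European put struck at 211.43 prices in closed form — nothing here needs a stepwise model or a balance sheet.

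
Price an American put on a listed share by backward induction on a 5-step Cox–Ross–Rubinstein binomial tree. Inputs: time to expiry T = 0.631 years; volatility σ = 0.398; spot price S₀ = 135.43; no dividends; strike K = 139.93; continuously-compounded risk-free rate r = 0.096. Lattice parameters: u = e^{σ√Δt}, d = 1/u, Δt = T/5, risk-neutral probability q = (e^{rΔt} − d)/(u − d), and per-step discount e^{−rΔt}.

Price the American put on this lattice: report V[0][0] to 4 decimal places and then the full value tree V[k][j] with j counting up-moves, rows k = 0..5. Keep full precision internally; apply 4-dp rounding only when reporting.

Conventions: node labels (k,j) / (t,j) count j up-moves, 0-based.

Δt=0.12620, u=1.15187, d=0.86815, q=0.50767, disc=e^(-rΔt)=0.98796
k=5 terminal: V=max(K-S,0) → 73.1426 51.3159 22.3561 0.0000 0.0000 0.0000
k=4: j=0 S=76.9305 intr=62.9995 cont=61.3144 V=62.9995[EX]; j=1 S=102.0720 intr=37.8580 cont=36.1729 V=37.8580[EX]; j=2 S=135.4300 intr=4.5000 cont=10.8740 V=10.8740[hold]; j=3 S=179.6896 intr=0.0000 cont=0.0000 V=0.0000[hold]; j=4 S=238.4136 intr=0.0000 cont=0.0000 V=0.0000[hold]
k=3: j=0 S=88.6141 intr=51.3159 cont=49.6309 V=51.3159[EX]; j=1 S=117.5739 intr=22.3561 cont=23.8680 V=23.8680[hold]; j=2 S=155.9980 intr=0.0000 cont=5.2891 V=5.2891[hold]; j=3 S=206.9794 intr=0.0000 cont=0.0000 V=0.0000[hold]
k=2: j=0 S=102.0720 intr=37.8580 cont=36.9312 V=37.8580[EX]; j=1 S=135.4300 intr=4.5000 cont=14.2622 V=14.2622[hold]; j=2 S=179.6896 intr=0.0000 cont=2.5726 V=2.5726[hold]
k=1: j=0 S=117.5739 intr=22.3561 cont=25.5674 V=25.5674[hold]; j=1 S=155.9980 intr=0.0000 cont=8.2274 V=8.2274[hold]
k=0: j=0 S=135.4300 intr=4.5000 cont=16.5625 V=16.5625[hold]

price = 16.5625
tree:
16.5625
25.5674 8.2274
37.8580 14.2622 2.5726
51.3159 23.8680 5.2891 0.0000
62.9995 37.8580 10.8740 0.0000 0.0000
73.1426 51.3159 22.3561 0.0000 0.0000 0.0000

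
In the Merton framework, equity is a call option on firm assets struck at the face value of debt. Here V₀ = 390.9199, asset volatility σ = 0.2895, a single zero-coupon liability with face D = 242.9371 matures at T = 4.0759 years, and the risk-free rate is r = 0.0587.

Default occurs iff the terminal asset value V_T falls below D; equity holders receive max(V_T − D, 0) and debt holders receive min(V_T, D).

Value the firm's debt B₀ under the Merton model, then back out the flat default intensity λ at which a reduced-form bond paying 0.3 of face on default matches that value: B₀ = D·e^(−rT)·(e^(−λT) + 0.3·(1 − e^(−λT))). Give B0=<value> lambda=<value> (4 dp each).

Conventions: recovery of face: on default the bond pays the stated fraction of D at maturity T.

B0=182.9408 lambda=0.0157

Apply the equity-as-call identities (strike 242.9371, horizon 4.0759 years):
d₁ = [ln(V₀/D) + (r + σ²/2)T] / (σ√T)
   = [ln(390.9199/242.9371) + (0.0587 + 0.5·0.2895²)·4.0759] / (0.2895·√4.0759)
   = [0.475700 + 0.410056] / 0.584467 = 1.515493
d₂ = d₁ − σ√T = 1.515493 − 0.584467 = 0.931026
N(d₁) = 0.935176,  N(d₂) = 0.824080,  e^(−rT) = 0.787214
E₀ = V₀·N(d₁) − D·e^(−rT)·N(d₂)
   = 390.9199·0.935176 − 242.9371·0.787214·0.824080 = 207.979116
B₀ = V₀ − E₀ = 390.9199 − 207.979116 = 182.940784
e^(−λT) = (B₀·e^(rT)/D − 0.3)/(1 − 0.3) = (182.9408·1.270303/242.9371 − 0.3)/0.7 = 0.93797994
λ = −ln(0.93797994)/4.0759 = 0.015709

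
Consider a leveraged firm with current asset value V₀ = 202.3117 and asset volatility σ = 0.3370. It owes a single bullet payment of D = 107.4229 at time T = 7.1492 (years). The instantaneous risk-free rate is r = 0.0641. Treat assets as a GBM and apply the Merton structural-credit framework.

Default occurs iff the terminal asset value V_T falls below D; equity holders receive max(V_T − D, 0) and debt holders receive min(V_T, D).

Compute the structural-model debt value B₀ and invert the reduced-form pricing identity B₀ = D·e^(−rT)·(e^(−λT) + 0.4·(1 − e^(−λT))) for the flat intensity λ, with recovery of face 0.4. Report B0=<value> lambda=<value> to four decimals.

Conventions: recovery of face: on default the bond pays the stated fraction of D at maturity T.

B0=62.5224 lambda=0.0199

Equity is a call on the firm's assets struck at D = 107.4229:
d₁ = [ln(V₀/D) + (r + σ²/2)T] / (σ√T)
   = [ln(202.3117/107.4229) + (0.0641 + 0.5·0.3370²)·7.1492] / (0.3370·√7.1492)
   = [0.633036 + 0.864227] / 0.901070 = 1.661650
d₂ = d₁ − σ√T = 1.661650 − 0.901070 = 0.760580
N(d₁) = 0.951709,  N(d₂) = 0.776546,  e^(−rT) = 0.632381
E₀ = V₀·N(d₁) − D·e^(−rT)·N(d₂)
   = 202.3117·0.951709 − 107.4229·0.632381·0.776546 = 139.789318
B₀ = V₀ − E₀ = 202.3117 − 139.789318 = 62.522382
e^(−λT) = (B₀·e^(rT)/D − 0.4)/(1 − 0.4) = (62.5224·1.581326/107.4229 − 0.4)/0.6 = 0.86727528
λ = −ln(0.86727528)/7.1492 = 0.019918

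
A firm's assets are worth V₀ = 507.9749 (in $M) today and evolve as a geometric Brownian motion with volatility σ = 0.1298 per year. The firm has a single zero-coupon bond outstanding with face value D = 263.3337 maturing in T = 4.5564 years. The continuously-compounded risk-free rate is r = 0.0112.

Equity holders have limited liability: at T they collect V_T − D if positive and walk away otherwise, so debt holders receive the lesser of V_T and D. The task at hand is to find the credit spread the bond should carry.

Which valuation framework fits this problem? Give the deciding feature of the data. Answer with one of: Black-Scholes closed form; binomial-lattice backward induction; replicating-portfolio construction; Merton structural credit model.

Key observation: a levered firm with one bullet debt due at 4.5564 years is the canonical structural-credit setup: equity is a call on the firm's assets struck at the face value.

framework: Merton structural credit model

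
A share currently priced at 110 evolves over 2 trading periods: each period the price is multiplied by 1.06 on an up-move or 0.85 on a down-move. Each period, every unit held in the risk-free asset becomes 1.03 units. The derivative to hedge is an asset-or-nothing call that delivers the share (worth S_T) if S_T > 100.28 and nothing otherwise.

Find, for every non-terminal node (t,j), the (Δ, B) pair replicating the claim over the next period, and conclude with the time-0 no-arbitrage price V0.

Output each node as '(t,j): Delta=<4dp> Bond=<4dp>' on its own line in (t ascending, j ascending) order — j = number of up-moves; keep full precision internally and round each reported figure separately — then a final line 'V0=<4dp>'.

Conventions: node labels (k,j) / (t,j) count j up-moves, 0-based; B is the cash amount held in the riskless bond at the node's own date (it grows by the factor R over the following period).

Risk-neutral probability p* = (R−d)/(u−d) = (1.03−0.85)/(1.06−0.85) = 0.8571.
Expiry values: V(2,0)=0.0000, V(2,1)=0.0000, V(2,2)=123.5960
  t=1,j=0: stock 93.5000 → up 99.1100 (V=0.0000), down 79.4750 (V=0.0000). Price 0.0000; hedge Δ=0.0000, bond B=0.0000.
  t=1,j=1: stock 116.6000 → up 123.5960 (V=123.5960), down 99.1100 (V=0.0000). Price 102.8538; hedge Δ=5.0476, bond B=-485.6986.
  t=0,j=0: stock 110.0000 → up 116.6000 (V=102.8538), down 93.5000 (V=0.0000). Price 85.5926; hedge Δ=4.4525, bond B=-404.1874.
Verification: the root portfolio costs Δ(0,0)·S0 + B(0,0) = 85.5926, matching V0.

(0,0): Delta=4.4525 Bond=-404.1874
(1,0): Delta=0.0000 Bond=0.0000
(1,1): Delta=5.0476 Bond=-485.6986
V0=85.5926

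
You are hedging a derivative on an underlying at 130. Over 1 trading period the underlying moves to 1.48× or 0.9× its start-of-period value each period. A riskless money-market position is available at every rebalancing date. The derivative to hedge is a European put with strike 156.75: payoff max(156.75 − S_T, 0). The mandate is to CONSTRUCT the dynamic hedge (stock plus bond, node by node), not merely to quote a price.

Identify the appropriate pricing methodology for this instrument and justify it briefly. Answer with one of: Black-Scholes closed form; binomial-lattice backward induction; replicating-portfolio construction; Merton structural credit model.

framework: replicating-portfolio construction

Key observation: what is demanded is not a single number but the (Δ, B) position at each node of the 1.48/0.9 tree starting at 130; constructing those positions is the replicating-portfolio method.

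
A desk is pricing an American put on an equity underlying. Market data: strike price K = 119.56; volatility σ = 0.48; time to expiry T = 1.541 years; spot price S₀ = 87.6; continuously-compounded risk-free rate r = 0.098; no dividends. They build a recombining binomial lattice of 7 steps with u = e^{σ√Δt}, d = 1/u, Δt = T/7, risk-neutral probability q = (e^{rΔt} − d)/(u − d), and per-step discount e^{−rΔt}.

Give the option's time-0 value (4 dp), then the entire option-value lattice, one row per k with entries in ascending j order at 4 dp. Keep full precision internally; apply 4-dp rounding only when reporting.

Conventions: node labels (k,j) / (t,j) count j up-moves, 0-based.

Δt=0.22014  u=1.25259  d=0.79835  q=0.49194  discount=0.97866
step 7 (expiry): payoffs max(K−S,0) = 101.4532 91.1507 74.9864 49.6249 9.8332 0.0000 0.0000 0.0000
k=6: (k=6,j=0): S=22.6804, K−S=96.8796, hold=94.3278 ⇒ V=96.8796 exercise | (k=6,j=1): S=35.5852, K−S=83.9748, hold=81.4231 ⇒ V=83.9748 exercise | (k=6,j=2): S=55.8324, K−S=63.7276, hold=61.1758 ⇒ V=63.7276 exercise | (k=6,j=3): S=87.6000, K−S=31.9600, hold=29.4082 ⇒ V=31.9600 exercise | (k=6,j=4): S=137.4427, K−S=0.0000, hold=4.8892 ⇒ V=4.8892 continue | (k=6,j=5): S=215.6449, K−S=0.0000, hold=0.0000 ⇒ V=0.0000 continue | (k=6,j=6): S=338.3427, K−S=0.0000, hold=0.0000 ⇒ V=0.0000 continue
k=5: (k=5,j=0): S=28.4093, K−S=91.1507, hold=88.5990 ⇒ V=91.1507 exercise | (k=5,j=1): S=44.5736, K−S=74.9864, hold=72.4346 ⇒ V=74.9864 exercise | (k=5,j=2): S=69.9351, K−S=49.6249, hold=47.0731 ⇒ V=49.6249 exercise | (k=5,j=3): S=109.7268, K−S=9.8332, hold=18.2448 ⇒ V=18.2448 continue | (k=5,j=4): S=172.1593, K−S=0.0000, hold=2.4310 ⇒ V=2.4310 continue | (k=5,j=5): S=270.1146, K−S=0.0000, hold=0.0000 ⇒ V=0.0000 continue
k=4: (k=4,j=0): S=35.5852, K−S=83.9748, hold=81.4231 ⇒ V=83.9748 exercise | (k=4,j=1): S=55.8324, K−S=63.7276, hold=61.1758 ⇒ V=63.7276 exercise | (k=4,j=2): S=87.6000, K−S=31.9600, hold=33.4580 ⇒ V=33.4580 continue | (k=4,j=3): S=137.4427, K−S=0.0000, hold=10.2419 ⇒ V=10.2419 continue | (k=4,j=4): S=215.6449, K−S=0.0000, hold=1.2087 ⇒ V=1.2087 continue
k=3: (k=3,j=0): S=44.5736, K−S=74.9864, hold=72.4346 ⇒ V=74.9864 exercise | (k=3,j=1): S=69.9351, K−S=49.6249, hold=47.7943 ⇒ V=49.6249 exercise | (k=3,j=2): S=109.7268, K−S=9.8332, hold=21.5666 ⇒ V=21.5666 continue | (k=3,j=3): S=172.1593, K−S=0.0000, hold=5.6743 ⇒ V=5.6743 continue
k=2: (k=2,j=0): S=55.8324, K−S=63.7276, hold=61.1758 ⇒ V=63.7276 exercise | (k=2,j=1): S=87.6000, K−S=31.9600, hold=35.0573 ⇒ V=35.0573 continue | (k=2,j=2): S=137.4427, K−S=0.0000, hold=13.4551 ⇒ V=13.4551 continue
k=1: (k=1,j=0): S=69.9351, K−S=49.6249, hold=48.5643 ⇒ V=49.6249 exercise | (k=1,j=1): S=109.7268, K−S=9.8332, hold=23.9088 ⇒ V=23.9088 continue
k=0: (k=0,j=0): S=87.6000, K−S=31.9600, hold=36.1849 ⇒ V=36.1849 continue

price = 36.1849
tree:
36.1849
49.6249 23.9088
63.7276 35.0573 13.4551
74.9864 49.6249 21.5666 5.6743
83.9748 63.7276 33.4580 10.2419 1.2087
91.1507 74.9864 49.6249 18.2448 2.4310 0.0000
96.8796 83.9748 63.7276 31.9600 4.8892 0.0000 0.0000
101.4532 91.1507 74.9864 49.6249 9.8332 0.0000 0.0000 0.0000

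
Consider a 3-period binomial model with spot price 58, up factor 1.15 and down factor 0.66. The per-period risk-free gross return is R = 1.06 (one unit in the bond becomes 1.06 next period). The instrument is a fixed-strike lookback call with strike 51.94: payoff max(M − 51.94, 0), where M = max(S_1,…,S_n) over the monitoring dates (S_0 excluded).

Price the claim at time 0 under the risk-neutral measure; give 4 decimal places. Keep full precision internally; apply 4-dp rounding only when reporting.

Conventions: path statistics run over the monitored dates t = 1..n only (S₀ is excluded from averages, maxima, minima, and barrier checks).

No-arbitrage gives p* = (R−d)/(u−d) = 0.8163: enumerate every path, weight its payoff by its p*-probability, and discount by R^3.
Enumerate all 2^3 = 8 price paths (U = up ×1.15, D = down ×0.66); each path with k up-moves has probability p*^k·(1−p*)^(3−k).
DDD: M=38.2800, payoff=0.0000, prob=0.006196
UDD: M=66.7000, payoff=14.7600, prob=0.027540
DUD: M=44.0220, payoff=0.0000, prob=0.027540
UUD: M=76.7050, payoff=24.7650, prob=0.122398
DDU: M=38.2800, payoff=0.0000, prob=0.027540
UDU: M=66.7000, payoff=14.7600, prob=0.122398
DUU: M=50.6253, payoff=0.0000, prob=0.122398
UUU: M=88.2108, payoff=36.2707, prob=0.543991
Price = Σ prob·payoff / R^3 = 24.975226 / 1.191016 = 20.9697

price = 20.9697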